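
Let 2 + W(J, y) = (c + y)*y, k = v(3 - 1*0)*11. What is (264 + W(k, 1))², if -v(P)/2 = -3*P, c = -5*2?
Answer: 64009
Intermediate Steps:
c = -10
v(P) = 6*P (v(P) = -(-6)*P = 6*P)
k = 198 (k = (6*(3 - 1*0))*11 = (6*(3 + 0))*11 = (6*3)*11 = 18*11 = 198)
W(J, y) = -2 + y*(-10 + y) (W(J, y) = -2 + (-10 + y)*y = -2 + y*(-10 + y))
(264 + W(k, 1))² = (264 + (-2 + 1² - 10*1))² = (264 + (-2 + 1 - 10))² = (264 - 11)² = 253² = 64009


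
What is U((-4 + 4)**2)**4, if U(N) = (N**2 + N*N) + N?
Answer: 0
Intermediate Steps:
U(N) = N + 2*N**2 (U(N) = (N**2 + N**2) + N = 2*N**2 + N = N + 2*N**2)
U((-4 + 4)**2)**4 = ((-4 + 4)**2*(1 + 2*(-4 + 4)**2))**4 = (0**2*(1 + 2*0**2))**4 = (0*(1 + 2*0))**4 = (0*(1 + 0))**4 = (0*1)**4 = 0**4 = 0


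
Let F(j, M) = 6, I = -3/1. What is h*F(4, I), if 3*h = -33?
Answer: -66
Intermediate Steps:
h = -11 (h = (⅓)*(-33) = -11)
I = -3 (I = -3*1 = -3)
h*F(4, I) = -11*6 = -66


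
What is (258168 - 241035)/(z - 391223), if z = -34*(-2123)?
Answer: -5711/106347 ≈ -0.053702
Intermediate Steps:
z = 72182
(258168 - 241035)/(z - 391223) = (258168 - 241035)/(72182 - 391223) = 17133/(-319041) = 17133*(-1/319041) = -5711/106347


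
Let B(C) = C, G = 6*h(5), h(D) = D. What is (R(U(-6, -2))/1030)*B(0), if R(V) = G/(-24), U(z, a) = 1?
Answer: 0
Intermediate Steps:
G = 30 (G = 6*5 = 30)
R(V) = -5/4 (R(V) = 30/(-24) = 30*(-1/24) = -5/4)
(R(U(-6, -2))/1030)*B(0) = -5/4/1030*0 = -5/4*1/1030*0 = -1/824*0 = 0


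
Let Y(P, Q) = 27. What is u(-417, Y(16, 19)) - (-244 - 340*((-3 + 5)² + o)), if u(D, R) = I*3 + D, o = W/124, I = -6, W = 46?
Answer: 40149/31 ≈ 1295.1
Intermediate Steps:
o = 23/62 (o = 46/124 = 46*(1/124) = 23/62 ≈ 0.37097)
u(D, R) = -18 + D (u(D, R) = -6*3 + D = -18 + D)
u(-417, Y(16, 19)) - (-244 - 340*((-3 + 5)² + o)) = (-18 - 417) - (-244 - 340*((-3 + 5)² + 23/62)) = -435 - (-244 - 340*(2² + 23/62)) = -435 - (-244 - 340*(4 + 23/62)) = -435 - (-244 - 340*271/62) = -435 - (-244 - 46070/31) = -435 - 1*(-53634/31) = -435 + 53634/31 = 40149/31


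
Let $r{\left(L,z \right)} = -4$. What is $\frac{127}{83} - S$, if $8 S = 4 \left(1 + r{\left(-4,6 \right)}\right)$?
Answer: $\frac{503}{166} \approx 3.0301$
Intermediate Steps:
$S = - \frac{3}{2}$ ($S = \frac{4 \left(1 - 4\right)}{8} = \frac{4 \left(-3\right)}{8} = \frac{1}{8} \left(-12\right) = - \frac{3}{2} \approx -1.5$)
$\frac{127}{83} - S = \frac{127}{83} - - \frac{3}{2} = 127 \cdot \frac{1}{83} + \frac{3}{2} = \frac{127}{83} + \frac{3}{2} = \frac{503}{166}$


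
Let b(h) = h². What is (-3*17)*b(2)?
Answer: -204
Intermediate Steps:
(-3*17)*b(2) = -3*17*2² = -51*4 = -204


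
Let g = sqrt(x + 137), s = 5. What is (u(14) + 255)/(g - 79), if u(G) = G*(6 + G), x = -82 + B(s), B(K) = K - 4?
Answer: -8453/1237 - 214*sqrt(14)/1237 ≈ -7.4808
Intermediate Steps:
B(K) = -4 + K
x = -81 (x = -82 + (-4 + 5) = -82 + 1 = -81)
g = 2*sqrt(14) (g = sqrt(-81 + 137) = sqrt(56) = 2*sqrt(14) ≈ 7.4833)
(u(14) + 255)/(g - 79) = (14*(6 + 14) + 255)/(2*sqrt(14) - 79) = (14*20 + 255)/(-79 + 2*sqrt(14)) = (280 + 255)/(-79 + 2*sqrt(14)) = 535/(-79 + 2*sqrt(14))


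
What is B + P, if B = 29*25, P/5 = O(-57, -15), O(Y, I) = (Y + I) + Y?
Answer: 80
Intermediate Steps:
O(Y, I) = I + 2*Y (O(Y, I) = (I + Y) + Y = I + 2*Y)
P = -645 (P = 5*(-15 + 2*(-57)) = 5*(-15 - 114) = 5*(-129) = -645)
B = 725
B + P = 725 - 645 = 80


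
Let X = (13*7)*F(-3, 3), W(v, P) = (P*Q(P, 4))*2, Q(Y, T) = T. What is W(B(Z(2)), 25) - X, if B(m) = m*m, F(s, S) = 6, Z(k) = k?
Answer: -346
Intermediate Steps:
B(m) = m²
W(v, P) = 8*P (W(v, P) = (P*4)*2 = (4*P)*2 = 8*P)
X = 546 (X = (13*7)*6 = 91*6 = 546)
W(B(Z(2)), 25) - X = 8*25 - 1*546 = 200 - 546 = -346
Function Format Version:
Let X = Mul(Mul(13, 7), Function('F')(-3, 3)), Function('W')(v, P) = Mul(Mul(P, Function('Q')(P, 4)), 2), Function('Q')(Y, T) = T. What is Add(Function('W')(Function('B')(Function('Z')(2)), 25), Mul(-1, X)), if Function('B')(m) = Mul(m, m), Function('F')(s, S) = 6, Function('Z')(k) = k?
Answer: -346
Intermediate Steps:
Function('B')(m) = Pow(m, 2)
Function('W')(v, P) = Mul(8, P) (Function('W')(v, P) = Mul(Mul(P, 4), 2) = Mul(Mul(4, P), 2) = Mul(8, P))
X = 546 (X = Mul(Mul(13, 7), 6) = Mul(91, 6) = 546)
Add(Function('W')(Function('B')(Function('Z')(2)), 25), Mul(-1, X)) = Add(Mul(8, 25), Mul(-1, 546)) = Add(200, -546) = -346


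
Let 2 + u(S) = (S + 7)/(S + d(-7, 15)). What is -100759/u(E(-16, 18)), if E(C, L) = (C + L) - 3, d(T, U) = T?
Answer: 403036/11 ≈ 36640.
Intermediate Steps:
E(C, L) = -3 + C + L
u(S) = -2 + (7 + S)/(-7 + S) (u(S) = -2 + (S + 7)/(S - 7) = -2 + (7 + S)/(-7 + S))
-100759/u(E(-16, 18)) = -100759*(-7 + (-3 - 16 + 18))/(21 - (-3 - 16 + 18)) = -100759*(-7 - 1)/(21 - 1*(-1)) = -100759*(-8/(21 + 1)) = -100759/((-⅛*22)) = -100759/(-11/4) = -100759*(-4/11) = 403036/11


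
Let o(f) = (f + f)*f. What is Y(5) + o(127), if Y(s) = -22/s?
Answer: 161268/5 ≈ 32254.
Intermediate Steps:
o(f) = 2*f**2 (o(f) = (2*f)*f = 2*f**2)
Y(5) + o(127) = -22/5 + 2*127**2 = -22*1/5 + 2*16129 = -22/5 + 32258 = 161268/5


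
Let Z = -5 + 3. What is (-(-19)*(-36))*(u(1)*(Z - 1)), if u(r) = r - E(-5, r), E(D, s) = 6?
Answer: -10260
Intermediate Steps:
Z = -2
u(r) = -6 + r (u(r) = r - 1*6 = r - 6 = -6 + r)
(-(-19)*(-36))*(u(1)*(Z - 1)) = (-(-19)*(-36))*((-6 + 1)*(-2 - 1)) = (-19*36)*(-5*(-3)) = -684*15 = -10260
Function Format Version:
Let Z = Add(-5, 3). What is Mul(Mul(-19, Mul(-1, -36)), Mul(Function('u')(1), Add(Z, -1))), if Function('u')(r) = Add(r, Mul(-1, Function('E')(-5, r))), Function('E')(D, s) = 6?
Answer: -10260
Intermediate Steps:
Z = -2
Function('u')(r) = Add(-6, r) (Function('u')(r) = Add(r, Mul(-1, 6)) = Add(r, -6) = Add(-6, r))
Mul(Mul(-19, Mul(-1, -36)), Mul(Function('u')(1), Add(Z, -1))) = Mul(Mul(-19, Mul(-1, -36)), Mul(Add(-6, 1), Add(-2, -1))) = Mul(Mul(-19, 36), Mul(-5, -3)) = Mul(-684, 15) = -10260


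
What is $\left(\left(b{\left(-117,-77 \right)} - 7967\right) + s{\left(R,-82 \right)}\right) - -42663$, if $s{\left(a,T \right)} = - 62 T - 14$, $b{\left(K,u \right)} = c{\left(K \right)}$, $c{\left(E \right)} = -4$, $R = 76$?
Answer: $39762$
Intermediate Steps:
$b{\left(K,u \right)} = -4$
$s{\left(a,T \right)} = -14 - 62 T$
$\left(\left(b{\left(-117,-77 \right)} - 7967\right) + s{\left(R,-82 \right)}\right) - -42663 = \left(\left(-4 - 7967\right) - -5070\right) - -42663 = \left(-7971 + \left(-14 + 5084\right)\right) + 42663 = \left(-7971 + 5070\right) + 42663 = -2901 + 42663 = 39762$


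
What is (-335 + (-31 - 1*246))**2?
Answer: 374544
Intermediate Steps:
(-335 + (-31 - 1*246))**2 = (-335 + (-31 - 246))**2 = (-335 - 277)**2 = (-612)**2 = 374544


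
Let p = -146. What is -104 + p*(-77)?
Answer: 11138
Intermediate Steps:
-104 + p*(-77) = -104 - 146*(-77) = -104 + 11242 = 11138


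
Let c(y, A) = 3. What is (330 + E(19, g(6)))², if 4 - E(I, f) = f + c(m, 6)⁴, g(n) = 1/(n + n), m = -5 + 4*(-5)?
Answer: 9211225/144 ≈ 63967.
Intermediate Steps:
m = -25 (m = -5 - 20 = -25)
g(n) = 1/(2*n)
E(I, f) = -77 - f (E(I, f) = 4 - (f + 3⁴) = 4 - (f + 81) = 4 - (81 + f) = 4 + (-81 - f) = -77 - f)
(330 + E(19, g(6)))² = (330 + (-77 - 1/(2*6)))² = (330 + (-77 - 1*1/12))² = (330 + (-77 - 1/12))² = (330 - 925/12)² = (3035/12)² = 9211225/144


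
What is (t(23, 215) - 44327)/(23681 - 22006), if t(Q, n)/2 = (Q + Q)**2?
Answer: -8019/335 ≈ -23.937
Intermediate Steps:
t(Q, n) = 8*Q**2 (t(Q, n) = 2*(Q + Q)**2 = 2*(2*Q)**2 = 2*(4*Q**2) = 8*Q**2)
(t(23, 215) - 44327)/(23681 - 22006) = (8*23**2 - 44327)/(23681 - 22006) = (8*529 - 44327)/1675 = (4232 - 44327)*(1/1675) = -40095*1/1675 = -8019/335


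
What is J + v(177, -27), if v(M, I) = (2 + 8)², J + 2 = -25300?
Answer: -25202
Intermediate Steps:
J = -25302 (J = -2 - 25300 = -25302)
v(M, I) = 100 (v(M, I) = 10² = 100)
J + v(177, -27) = -25302 + 100 = -25202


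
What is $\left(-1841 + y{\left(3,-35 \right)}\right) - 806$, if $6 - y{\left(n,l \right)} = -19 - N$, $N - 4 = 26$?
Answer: $-2592$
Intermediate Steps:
$N = 30$ ($N = 4 + 26 = 30$)
$y{\left(n,l \right)} = 55$ ($y{\left(n,l \right)} = 6 - \left(-19 - 30\right) = 6 - -49 = 6 + 49 = 55$)
$\left(-1841 + y{\left(3,-35 \right)}\right) - 806 = \left(-1841 + 55\right) - 806 = -1786 - 806 = -2592$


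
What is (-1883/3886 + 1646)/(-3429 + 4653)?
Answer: 710497/528496 ≈ 1.3444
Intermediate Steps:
(-1883/3886 + 1646)/(-3429 + 4653) = (-1883*1/3886 + 1646)/1224 = (-1883/3886 + 1646)*(1/1224) = (6394473/3886)*(1/1224) = 710497/528496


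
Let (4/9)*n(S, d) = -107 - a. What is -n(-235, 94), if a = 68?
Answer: 1575/4 ≈ 393.75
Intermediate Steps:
n(S, d) = -1575/4 (n(S, d) = 9*(-107 - 1*68)/4 = 9*(-107 - 68)/4 = (9/4)*(-175) = -1575/4)
-n(-235, 94) = -1*(-1575/4) = 1575/4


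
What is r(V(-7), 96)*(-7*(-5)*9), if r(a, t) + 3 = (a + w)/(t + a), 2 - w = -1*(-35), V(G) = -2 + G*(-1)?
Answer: -104265/101 ≈ -1032.3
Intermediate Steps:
V(G) = -2 - G
w = -33 (w = 2 - (-1)*(-35) = 2 - 1*35 = 2 - 35 = -33)
r(a, t) = -3 + (-33 + a)/(a + t) (r(a, t) = -3 + (a - 33)/(t + a) = -3 + (-33 + a)/(a + t))
r(V(-7), 96)*(-7*(-5)*9) = ((-33 - 3*96 - 2*(-2 - 1*(-7)))/((-2 - 1*(-7)) + 96))*(-7*(-5)*9) = ((-33 - 288 - 2*(-2 + 7))/((-2 + 7) + 96))*(35*9) = ((-33 - 288 - 2*5)/(5 + 96))*315 = ((-33 - 288 - 10)/101)*315 = ((1/101)*(-331))*315 = -331/101*315 = -104265/101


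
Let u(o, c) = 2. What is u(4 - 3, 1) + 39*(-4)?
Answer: -154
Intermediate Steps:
u(4 - 3, 1) + 39*(-4) = 2 + 39*(-4) = 2 - 156 = -154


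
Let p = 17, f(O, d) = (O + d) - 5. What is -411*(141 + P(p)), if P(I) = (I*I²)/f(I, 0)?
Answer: -904885/4 ≈ -2.2622e+5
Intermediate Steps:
f(O, d) = -5 + O + d
P(I) = I³/(-5 + I) (P(I) = (I*I²)/(-5 + I + 0) = I³/(-5 + I))
-411*(141 + P(p)) = -411*(141 + 17³/(-5 + 17)) = -411*(141 + 4913/12) = -411*6605/12 = -904885/4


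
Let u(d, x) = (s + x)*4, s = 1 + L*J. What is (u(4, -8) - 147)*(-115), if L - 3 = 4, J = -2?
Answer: 26565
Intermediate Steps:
L = 7 (L = 3 + 4 = 7)
s = -13 (s = 1 + 7*(-2) = 1 - 14 = -13)
u(d, x) = -52 + 4*x (u(d, x) = (-13 + x)*4 = -52 + 4*x)
(u(4, -8) - 147)*(-115) = ((-52 + 4*(-8)) - 147)*(-115) = ((-52 - 32) - 147)*(-115) = (-84 - 147)*(-115) = -231*(-115) = 26565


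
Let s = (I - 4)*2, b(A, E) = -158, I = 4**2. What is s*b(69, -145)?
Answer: -3792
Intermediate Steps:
I = 16
s = 24 (s = (16 - 4)*2 = 12*2 = 24)
s*b(69, -145) = 24*(-158) = -3792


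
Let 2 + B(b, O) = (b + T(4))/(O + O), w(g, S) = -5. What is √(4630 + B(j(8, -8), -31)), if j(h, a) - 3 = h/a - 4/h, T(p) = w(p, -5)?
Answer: √17790249/62 ≈ 68.030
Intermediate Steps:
T(p) = -5
j(h, a) = 3 - 4/h + h/a (j(h, a) = 3 + (h/a - 4/h) = 3 + (-4/h + h/a) = 3 - 4/h + h/a)
B(b, O) = -2 + (-5 + b)/(2*O) (B(b, O) = -2 + (b - 5)/(O + O) = -2 + (-5 + b)/((2*O)) = -2 + (-5 + b)*(1/(2*O)) = -2 + (-5 + b)/(2*O))
√(4630 + B(j(8, -8), -31)) = √(4630 + (½)*(-5 + (3 - 4/8 + 8/(-8)) - 4*(-31))/(-31)) = √(4630 + (½)*(-1/31)*(-5 + (3 - 4*⅛ + 8*(-⅛)) + 124)) = √(4630 + (½)*(-1/31)*(-5 + (3 - ½ - 1) + 124)) = √(4630 + (½)*(-1/31)*(-5 + 3/2 + 124)) = √(4630 + (½)*(-1/31)*(241/2)) = √(4630 - 241/124) = √(573879/124) = √17790249/62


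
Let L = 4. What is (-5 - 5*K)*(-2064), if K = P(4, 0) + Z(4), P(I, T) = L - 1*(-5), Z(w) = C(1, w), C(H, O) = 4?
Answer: 144480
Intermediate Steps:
Z(w) = 4
P(I, T) = 9 (P(I, T) = 4 - 1*(-5) = 4 + 5 = 9)
K = 13 (K = 9 + 4 = 13)
(-5 - 5*K)*(-2064) = (-5 - 5*13)*(-2064) = (-5 - 65)*(-2064) = -70*(-2064) = 144480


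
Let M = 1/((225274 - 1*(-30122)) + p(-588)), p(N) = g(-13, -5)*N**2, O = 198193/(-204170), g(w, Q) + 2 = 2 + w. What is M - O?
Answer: 420097312049/432766490460 ≈ 0.97073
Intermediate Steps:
g(w, Q) = w (g(w, Q) = -2 + (2 + w) = w)
O = -198193/204170 (O = 198193*(-1/204170) = -198193/204170 ≈ -0.97073)
p(N) = -13*N**2
M = -1/4239276 (M = 1/((225274 - 1*(-30122)) - 13*(-588)**2) = 1/((225274 + 30122) - 13*345744) = 1/(255396 - 4494672) = 1/(-4239276) = -1/4239276 ≈ -2.3589e-7)
M - O = -1/4239276 - 1*(-198193/204170) = -1/4239276 + 198193/204170 = 420097312049/432766490460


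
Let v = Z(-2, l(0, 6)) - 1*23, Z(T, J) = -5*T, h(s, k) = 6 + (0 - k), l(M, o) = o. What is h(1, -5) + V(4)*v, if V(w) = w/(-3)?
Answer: 85/3 ≈ 28.333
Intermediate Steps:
V(w) = -w/3 (V(w) = w*(-⅓) = -w/3)
h(s, k) = 6 - k
v = -13 (v = -5*(-2) - 1*23 = 10 - 23 = -13)
h(1, -5) + V(4)*v = (6 - 1*(-5)) - ⅓*4*(-13) = (6 + 5) - 4/3*(-13) = 11 + 52/3 = 85/3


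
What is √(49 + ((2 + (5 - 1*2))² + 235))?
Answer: √309 ≈ 17.578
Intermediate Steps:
√(49 + ((2 + (5 - 1*2))² + 235)) = √(49 + ((2 + (5 - 2))² + 235)) = √(49 + ((2 + 3)² + 235)) = √(49 + (5² + 235)) = √(49 + (25 + 235)) = √(49 + 260) = √309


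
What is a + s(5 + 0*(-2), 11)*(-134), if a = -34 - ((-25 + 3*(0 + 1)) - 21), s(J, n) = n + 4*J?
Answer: -4145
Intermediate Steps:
a = 9 (a = -34 - ((-25 + 3*1) - 21) = -34 - ((-25 + 3) - 21) = -34 - (-22 - 21) = -34 - 1*(-43) = -34 + 43 = 9)
a + s(5 + 0*(-2), 11)*(-134) = 9 + (11 + 4*(5 + 0*(-2)))*(-134) = 9 + (11 + 4*(5 + 0))*(-134) = 9 + (11 + 4*5)*(-134) = 9 + (11 + 20)*(-134) = 9 + 31*(-134) = 9 - 4154 = -4145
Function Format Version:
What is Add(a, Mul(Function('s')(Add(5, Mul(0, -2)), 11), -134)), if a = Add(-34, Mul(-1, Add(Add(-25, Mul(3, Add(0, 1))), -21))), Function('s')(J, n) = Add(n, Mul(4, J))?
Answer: -4145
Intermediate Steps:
a = 9 (a = Add(-34, Mul(-1, Add(Add(-25, Mul(3, 1)), -21))) = Add(-34, Mul(-1, Add(Add(-25, 3), -21))) = Add(-34, Mul(-1, Add(-22, -21))) = Add(-34, Mul(-1, -43)) = Add(-34, 43) = 9)
Add(a, Mul(Function('s')(Add(5, Mul(0, -2)), 11), -134)) = Add(9, Mul(Add(11, Mul(4, Add(5, Mul(0, -2)))), -134)) = Add(9, Mul(Add(11, Mul(4, Add(5, 0))), -134)) = Add(9, Mul(Add(11, Mul(4, 5)), -134)) = Add(9, Mul(Add(11, 20), -134)) = Add(9, Mul(31, -134)) = Add(9, -4154) = -4145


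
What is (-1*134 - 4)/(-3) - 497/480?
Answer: 21583/480 ≈ 44.965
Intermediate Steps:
(-1*134 - 4)/(-3) - 497/480 = (-134 - 4)*(-1/3) - 497*1/480 = -138*(-1/3) - 497/480 = 46 - 497/480 = 21583/480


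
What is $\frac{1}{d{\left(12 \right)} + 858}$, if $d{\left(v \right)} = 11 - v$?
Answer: $\frac{1}{857} \approx 0.0011669$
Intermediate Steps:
$\frac{1}{d{\left(12 \right)} + 858} = \frac{1}{\left(11 - 12\right) + 858} = \frac{1}{-1 + 858} = \frac{1}{857}$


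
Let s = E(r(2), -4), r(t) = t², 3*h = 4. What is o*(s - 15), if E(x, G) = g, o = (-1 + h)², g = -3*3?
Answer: -8/3 ≈ -2.6667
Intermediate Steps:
h = 4/3 (h = (⅓)*4 = 4/3 ≈ 1.3333)
g = -9
o = ⅑ (o = (-1 + 4/3)² = (⅓)² = ⅑ ≈ 0.11111)
E(x, G) = -9
s = -9
o*(s - 15) = (-9 - 15)/9 = (⅑)*(-24) = -8/3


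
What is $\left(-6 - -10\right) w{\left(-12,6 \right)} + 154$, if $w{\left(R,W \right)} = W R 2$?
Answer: $-422$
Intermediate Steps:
$w{\left(R,W \right)} = 2 R W$ ($w{\left(R,W \right)} = R W 2 = 2 R W$)
$\left(-6 - -10\right) w{\left(-12,6 \right)} + 154 = \left(-6 - -10\right) 2 \left(-12\right) 6 + 154 = \left(-6 + 10\right) \left(-144\right) + 154 = 4 \left(-144\right) + 154 = -576 + 154 = -422$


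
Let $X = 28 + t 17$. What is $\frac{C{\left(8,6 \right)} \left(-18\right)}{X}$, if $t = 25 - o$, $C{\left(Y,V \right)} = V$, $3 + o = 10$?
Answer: $- \frac{54}{167} \approx -0.32335$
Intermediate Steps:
$o = 7$ ($o = -3 + 10 = 7$)
$t = 18$ ($t = 25 - 7 = 18$)
$X = 334$ ($X = 28 + 18 \cdot 17 = 28 + 306 = 334$)
$\frac{C{\left(8,6 \right)} \left(-18\right)}{X} = \frac{6 \left(-18\right)}{334} = \left(-108\right) \frac{1}{334} = - \frac{54}{167}$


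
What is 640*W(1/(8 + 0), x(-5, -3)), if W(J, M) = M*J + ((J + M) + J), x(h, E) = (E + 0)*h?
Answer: 10960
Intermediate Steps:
x(h, E) = E*h
W(J, M) = M + 2*J + J*M (W(J, M) = J*M + (M + 2*J) = M + 2*J + J*M)
640*W(1/(8 + 0), x(-5, -3)) = 640*(-3*(-5) + 2/(8 + 0) + (-3*(-5))/(8 + 0)) = 640*(15 + 2/8 + 15/8) = 640*(15 + 2*(⅛) + (⅛)*15) = 640*(15 + ¼ + 15/8) = 640*(137/8) = 10960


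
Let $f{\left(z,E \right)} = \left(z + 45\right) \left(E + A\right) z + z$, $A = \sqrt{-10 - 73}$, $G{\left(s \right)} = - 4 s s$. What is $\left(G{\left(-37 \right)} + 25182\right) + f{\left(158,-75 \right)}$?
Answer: $-2385686 + 32074 i \sqrt{83} \approx -2.3857 \cdot 10^{6} + 2.9221 \cdot 10^{5} i$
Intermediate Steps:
$G{\left(s \right)} = - 4 s^{2}$
$A = i \sqrt{83}$ ($A = \sqrt{-83} = i \sqrt{83} \approx 9.1104 i$)
$f{\left(z,E \right)} = z + z \left(45 + z\right) \left(E + i \sqrt{83}\right)$ ($f{\left(z,E \right)} = \left(z + 45\right) \left(E + i \sqrt{83}\right) z + z = \left(45 + z\right) \left(E + i \sqrt{83}\right) z + z = z \left(45 + z\right) \left(E + i \sqrt{83}\right) + z = z + z \left(45 + z\right) \left(E + i \sqrt{83}\right)$)
$\left(G{\left(-37 \right)} + 25182\right) + f{\left(158,-75 \right)} = \left(- 4 \left(-37\right)^{2} + 25182\right) + 158 \left(1 + 45 \left(-75\right) - 11850 + 45 i \sqrt{83} + i 158 \sqrt{83}\right) = \left(\left(-4\right) 1369 + 25182\right) + 158 \left(1 - 3375 - 11850 + 45 i \sqrt{83} + 158 i \sqrt{83}\right) = \left(-5476 + 25182\right) + 158 \left(-15224 + 203 i \sqrt{83}\right) = 19706 - \left(2405392 - 32074 i \sqrt{83}\right) = -2385686 + 32074 i \sqrt{83}$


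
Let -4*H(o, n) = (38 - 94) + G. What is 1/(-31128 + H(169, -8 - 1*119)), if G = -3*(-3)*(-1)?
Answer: -4/124447 ≈ -3.2142e-5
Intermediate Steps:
G = -9 (G = 9*(-1) = -9)
H(o, n) = 65/4 (H(o, n) = -((38 - 94) - 9)/4 = -(-56 - 9)/4 = -¼*(-65) = 65/4)
1/(-31128 + H(169, -8 - 1*119)) = 1/(-31128 + 65/4) = 1/(-124447/4) = -4/124447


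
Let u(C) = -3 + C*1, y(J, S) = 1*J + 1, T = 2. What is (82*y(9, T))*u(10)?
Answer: 5740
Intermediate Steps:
y(J, S) = 1 + J (y(J, S) = J + 1 = 1 + J)
u(C) = -3 + C
(82*y(9, T))*u(10) = (82*(1 + 9))*(-3 + 10) = (82*10)*7 = 820*7 = 5740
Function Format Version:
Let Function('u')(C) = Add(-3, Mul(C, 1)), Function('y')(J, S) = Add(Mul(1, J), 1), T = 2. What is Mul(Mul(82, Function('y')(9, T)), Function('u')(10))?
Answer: 5740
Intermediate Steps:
Function('y')(J, S) = Add(1, J) (Function('y')(J, S) = Add(J, 1) = Add(1, J))
Function('u')(C) = Add(-3, C)
Mul(Mul(82, Function('y')(9, T)), Function('u')(10)) = Mul(Mul(82, Add(1, 9)), Add(-3, 10)) = Mul(Mul(82, 10), 7) = Mul(820, 7) = 5740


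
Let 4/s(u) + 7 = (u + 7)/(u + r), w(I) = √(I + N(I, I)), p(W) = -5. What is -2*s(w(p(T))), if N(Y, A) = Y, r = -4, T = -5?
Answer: 320/317 - 88*I*√10/1585 ≈ 1.0095 - 0.17557*I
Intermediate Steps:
w(I) = √2*√I (w(I) = √(I + I) = √(2*I) = √2*√I)
s(u) = 4/(-7 + (7 + u)/(-4 + u)) (s(u) = 4/(-7 + (u + 7)/(u - 4)) = 4/(-7 + (7 + u)/(-4 + u)))
-2*s(w(p(T))) = -8*(4 - √2*√(-5))/(-35 + 6*(√2*√(-5))) = -8*(4 - √2*I*√5)/(-35 + 6*(√2*(I*√5))) = -8*(4 - I*√10)/(-35 + 6*(I*√10)) = -8*(4 - I*√10)/(-35 + 6*I*√10)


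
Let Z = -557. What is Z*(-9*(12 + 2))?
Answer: 70182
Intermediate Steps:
Z*(-9*(12 + 2)) = -(-5013)*(12 + 2) = -(-5013)*14 = -557*(-126) = 70182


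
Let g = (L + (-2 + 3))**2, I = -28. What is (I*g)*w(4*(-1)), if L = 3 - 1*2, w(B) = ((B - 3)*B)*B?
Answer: 12544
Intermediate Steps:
w(B) = B**2*(-3 + B) (w(B) = ((-3 + B)*B)*B = (B*(-3 + B))*B = B**2*(-3 + B))
L = 1 (L = 3 - 2 = 1)
g = 4 (g = (1 + (-2 + 3))**2 = (1 + 1)**2 = 2**2 = 4)
(I*g)*w(4*(-1)) = (-28*4)*((4*(-1))**2*(-3 + 4*(-1))) = -112*(-4)**2*(-3 - 4) = -1792*(-7) = -112*(-112) = 12544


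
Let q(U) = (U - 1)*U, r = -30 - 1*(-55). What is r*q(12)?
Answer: 3300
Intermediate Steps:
r = 25 (r = -30 + 55 = 25)
q(U) = U*(-1 + U) (q(U) = (-1 + U)*U = U*(-1 + U))
r*q(12) = 25*(12*(-1 + 12)) = 25*(12*11) = 25*132 = 3300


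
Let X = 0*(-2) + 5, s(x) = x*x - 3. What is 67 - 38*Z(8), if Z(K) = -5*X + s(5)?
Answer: 181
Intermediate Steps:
s(x) = -3 + x² (s(x) = x² - 3 = -3 + x²)
X = 5 (X = 0 + 5 = 5)
Z(K) = -3 (Z(K) = -5*5 + (-3 + 5²) = -25 + (-3 + 25) = -25 + 22 = -3)
67 - 38*Z(8) = 67 - 38*(-3) = 67 + 114 = 181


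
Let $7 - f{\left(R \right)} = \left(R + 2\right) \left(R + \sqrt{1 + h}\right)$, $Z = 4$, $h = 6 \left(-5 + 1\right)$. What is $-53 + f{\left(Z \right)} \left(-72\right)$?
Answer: $1171 + 432 i \sqrt{23} \approx 1171.0 + 2071.8 i$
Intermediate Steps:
$h = -24$ ($h = 6 \left(-4\right) = -24$)
$f{\left(R \right)} = 7 - \left(2 + R\right) \left(R + i \sqrt{23}\right)$ ($f{\left(R \right)} = 7 - \left(R + 2\right) \left(R + \sqrt{1 - 24}\right) = 7 - \left(2 + R\right) \left(R + \sqrt{-23}\right) = 7 - \left(2 + R\right) \left(R + i \sqrt{23}\right)$)
$-53 + f{\left(Z \right)} \left(-72\right) = -53 + \left(7 - 4^{2} - 8 - 2 i \sqrt{23} - i 4 \sqrt{23}\right) \left(-72\right) = -53 + \left(7 - 16 - 8 - 2 i \sqrt{23} - 4 i \sqrt{23}\right) \left(-72\right) = -53 + \left(-17 - 6 i \sqrt{23}\right) \left(-72\right) = -53 + \left(1224 + 432 i \sqrt{23}\right) = 1171 + 432 i \sqrt{23}$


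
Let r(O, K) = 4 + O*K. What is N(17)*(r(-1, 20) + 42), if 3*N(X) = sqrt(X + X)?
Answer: 26*sqrt(34)/3 ≈ 50.535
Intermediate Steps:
r(O, K) = 4 + K*O
N(X) = sqrt(2)*sqrt(X)/3 (N(X) = sqrt(X + X)/3 = sqrt(2*X)/3 = (sqrt(2)*sqrt(X))/3 = sqrt(2)*sqrt(X)/3)
N(17)*(r(-1, 20) + 42) = (sqrt(2)*sqrt(17)/3)*((4 + 20*(-1)) + 42) = (sqrt(34)/3)*((4 - 20) + 42) = (sqrt(34)/3)*(-16 + 42) = (sqrt(34)/3)*26 = 26*sqrt(34)/3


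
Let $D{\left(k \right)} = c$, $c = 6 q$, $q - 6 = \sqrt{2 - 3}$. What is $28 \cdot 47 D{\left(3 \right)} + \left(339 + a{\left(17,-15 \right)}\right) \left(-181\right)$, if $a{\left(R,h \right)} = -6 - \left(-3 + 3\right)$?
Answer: $-12897 + 7896 i \approx -12897.0 + 7896.0 i$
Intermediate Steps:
$q = 6 + i$ ($q = 6 + \sqrt{2 - 3} = 6 + \sqrt{-1} = 6 + i \approx 6.0 + 1.0 i$)
$c = 36 + 6 i$ ($c = 6 \left(6 + i\right) = 36 + 6 i \approx 36.0 + 6.0 i$)
$a{\left(R,h \right)} = -6$ ($a{\left(R,h \right)} = -6 - 0 = -6 + 0 = -6$)
$D{\left(k \right)} = 36 + 6 i$
$28 \cdot 47 D{\left(3 \right)} + \left(339 + a{\left(17,-15 \right)}\right) \left(-181\right) = 28 \cdot 47 \left(36 + 6 i\right) + \left(339 - 6\right) \left(-181\right) = 1316 \left(36 + 6 i\right) + 333 \left(-181\right) = \left(47376 + 7896 i\right) - 60273 = -12897 + 7896 i$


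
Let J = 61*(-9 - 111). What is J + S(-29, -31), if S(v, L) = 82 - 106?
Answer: -7344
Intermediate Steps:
S(v, L) = -24
J = -7320 (J = 61*(-120) = -7320)
J + S(-29, -31) = -7320 - 24 = -7344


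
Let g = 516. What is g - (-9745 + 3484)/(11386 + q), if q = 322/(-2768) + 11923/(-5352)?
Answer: 1361119768086/2635020367 ≈ 516.55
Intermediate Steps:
q = -542597/231474 (q = 322*(-1/2768) + 11923*(-1/5352) = -161/1384 - 11923/5352 = -542597/231474 ≈ -2.3441)
g - (-9745 + 3484)/(11386 + q) = 516 - (-9745 + 3484)/(11386 - 542597/231474) = 516 - (-6261)/2635020367/231474 = 516 - (-6261)*231474/2635020367 = 516 - 1*(-1449258714/2635020367) = 516 + 1449258714/2635020367 = 1361119768086/2635020367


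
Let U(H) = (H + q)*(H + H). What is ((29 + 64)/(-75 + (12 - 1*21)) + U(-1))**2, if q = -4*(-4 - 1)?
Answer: 1199025/784 ≈ 1529.4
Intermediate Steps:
q = 20 (q = -4*(-5) = 20)
U(H) = 2*H*(20 + H) (U(H) = (H + 20)*(H + H) = (20 + H)*(2*H) = 2*H*(20 + H))
((29 + 64)/(-75 + (12 - 1*21)) + U(-1))**2 = ((29 + 64)/(-75 + (12 - 1*21)) + 2*(-1)*(20 - 1))**2 = (93/(-75 + (12 - 21)) + 2*(-1)*19)**2 = (93/(-75 - 9) - 38)**2 = (93/(-84) - 38)**2 = (93*(-1/84) - 38)**2 = (-31/28 - 38)**2 = (-1095/28)**2 = 1199025/784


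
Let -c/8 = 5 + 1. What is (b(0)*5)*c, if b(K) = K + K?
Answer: 0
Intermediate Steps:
b(K) = 2*K
c = -48 (c = -8*(5 + 1) = -8*6 = -48)
(b(0)*5)*c = ((2*0)*5)*(-48) = (0*5)*(-48) = 0*(-48) = 0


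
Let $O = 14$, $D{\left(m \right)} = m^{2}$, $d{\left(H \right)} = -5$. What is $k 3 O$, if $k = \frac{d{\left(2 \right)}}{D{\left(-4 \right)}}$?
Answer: $- \frac{105}{8} \approx -13.125$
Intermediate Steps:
$k = - \frac{5}{16}$ ($k = - \frac{5}{\left(-4\right)^{2}} = - \frac{5}{16} \approx -0.3125$)
$k 3 O = \left(- \frac{5}{16}\right) 3 \cdot 14 = \left(- \frac{15}{16}\right) 14 = - \frac{105}{8}$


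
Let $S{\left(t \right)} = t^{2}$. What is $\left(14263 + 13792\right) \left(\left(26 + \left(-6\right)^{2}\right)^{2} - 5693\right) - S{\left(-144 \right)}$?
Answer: $-51894431$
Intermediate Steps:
$\left(14263 + 13792\right) \left(\left(26 + \left(-6\right)^{2}\right)^{2} - 5693\right) - S{\left(-144 \right)} = \left(14263 + 13792\right) \left(\left(26 + \left(-6\right)^{2}\right)^{2} - 5693\right) - \left(-144\right)^{2} = 28055 \left(\left(26 + 36\right)^{2} - 5693\right) - 20736 = 28055 \left(62^{2} - 5693\right) - 20736 = 28055 \left(3844 - 5693\right) - 20736 = 28055 \left(-1849\right) - 20736 = -51873695 - 20736 = -51894431$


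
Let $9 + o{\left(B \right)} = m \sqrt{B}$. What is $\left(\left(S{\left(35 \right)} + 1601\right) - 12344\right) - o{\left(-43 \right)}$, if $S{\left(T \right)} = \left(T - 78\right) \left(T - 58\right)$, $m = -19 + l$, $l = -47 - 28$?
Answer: $-9745 + 94 i \sqrt{43} \approx -9745.0 + 616.4 i$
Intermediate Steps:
$l = -75$ ($l = -47 - 28 = -75$)
$m = -94$ ($m = -19 - 75 = -94$)
$S{\left(T \right)} = \left(-78 + T\right) \left(-58 + T\right)$
$o{\left(B \right)} = -9 - 94 \sqrt{B}$
$\left(\left(S{\left(35 \right)} + 1601\right) - 12344\right) - o{\left(-43 \right)} = \left(\left(\left(4524 + 35^{2} - 4760\right) + 1601\right) - 12344\right) - \left(-9 - 94 \sqrt{-43}\right) = \left(\left(\left(4524 + 1225 - 4760\right) + 1601\right) - 12344\right) - \left(-9 - 94 i \sqrt{43}\right) = \left(\left(989 + 1601\right) - 12344\right) - \left(-9 - 94 i \sqrt{43}\right) = \left(2590 - 12344\right) + \left(9 + 94 i \sqrt{43}\right) = -9754 + \left(9 + 94 i \sqrt{43}\right) = -9745 + 94 i \sqrt{43}$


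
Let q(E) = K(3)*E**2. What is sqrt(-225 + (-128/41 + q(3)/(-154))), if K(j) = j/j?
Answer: I*sqrt(9096775534)/6314 ≈ 15.106*I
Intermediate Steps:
K(j) = 1
q(E) = E**2 (q(E) = 1*E**2 = E**2)
sqrt(-225 + (-128/41 + q(3)/(-154))) = sqrt(-225 + (-128/41 + 3**2/(-154))) = sqrt(-225 + (-128*1/41 + 9*(-1/154))) = sqrt(-225 + (-128/41 - 9/154)) = sqrt(-225 - 20081/6314) = sqrt(-1440731/6314) = I*sqrt(9096775534)/6314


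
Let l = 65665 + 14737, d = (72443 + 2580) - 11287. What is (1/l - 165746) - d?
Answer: -18450811763/80402 ≈ -2.2948e+5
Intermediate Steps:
d = 63736 (d = 75023 - 11287 = 63736)
l = 80402
(1/l - 165746) - d = (1/80402 - 165746) - 1*63736 = (1/80402 - 165746) - 63736 = -13326309891/80402 - 63736 = -18450811763/80402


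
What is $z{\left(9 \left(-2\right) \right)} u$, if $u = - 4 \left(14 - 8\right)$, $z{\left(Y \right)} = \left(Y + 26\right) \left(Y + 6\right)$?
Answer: $2304$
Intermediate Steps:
$z{\left(Y \right)} = \left(6 + Y\right) \left(26 + Y\right)$ ($z{\left(Y \right)} = \left(26 + Y\right) \left(6 + Y\right) = \left(6 + Y\right) \left(26 + Y\right)$)
$u = -24$ ($u = \left(-4\right) 6 = -24$)
$z{\left(9 \left(-2\right) \right)} u = \left(156 + \left(9 \left(-2\right)\right)^{2} + 32 \cdot 9 \left(-2\right)\right) \left(-24\right) = \left(156 + \left(-18\right)^{2} + 32 \left(-18\right)\right) \left(-24\right) = \left(156 + 324 - 576\right) \left(-24\right) = \left(-96\right) \left(-24\right) = 2304$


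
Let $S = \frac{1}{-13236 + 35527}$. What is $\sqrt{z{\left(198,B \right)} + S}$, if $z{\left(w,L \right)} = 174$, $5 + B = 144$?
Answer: $\frac{\sqrt{86458652785}}{22291} \approx 13.191$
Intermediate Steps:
$B = 139$ ($B = -5 + 144 = 139$)
$S = \frac{1}{22291} \approx 4.4861 \cdot 10^{-5}$
$\sqrt{z{\left(198,B \right)} + S} = \sqrt{174 + \frac{1}{22291}} = \sqrt{\frac{3878635}{22291}} = \frac{\sqrt{86458652785}}{22291}$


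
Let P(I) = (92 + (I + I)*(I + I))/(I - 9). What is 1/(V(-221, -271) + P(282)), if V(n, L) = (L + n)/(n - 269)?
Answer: 735/857398 ≈ 0.00085725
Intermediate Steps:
V(n, L) = (L + n)/(-269 + n)
P(I) = (92 + 4*I**2)/(-9 + I) (P(I) = (92 + (2*I)*(2*I))/(-9 + I) = (92 + 4*I**2)/(-9 + I))
1/(V(-221, -271) + P(282)) = 1/((-271 - 221)/(-269 - 221) + 4*(23 + 282**2)/(-9 + 282)) = 1/(-492/(-490) + 4*(23 + 79524)/273) = 1/(-1/490*(-492) + 4*(1/273)*79547) = 1/(246/245 + 24476/21) = 1/(857398/735) = 735/857398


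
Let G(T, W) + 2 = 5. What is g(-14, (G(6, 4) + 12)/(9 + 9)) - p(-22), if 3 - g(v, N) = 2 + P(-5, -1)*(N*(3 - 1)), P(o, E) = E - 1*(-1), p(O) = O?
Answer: 23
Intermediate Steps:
G(T, W) = 3 (G(T, W) = -2 + 5 = 3)
P(o, E) = 1 + E (P(o, E) = E + 1 = 1 + E)
g(v, N) = 1 (g(v, N) = 3 - (2 + (1 - 1)*(N*(3 - 1))) = 3 - (2 + 0*(N*2)) = 3 - (2 + 0*(2*N)) = 3 - (2 + 0) = 3 - 1*2 = 3 - 2 = 1)
g(-14, (G(6, 4) + 12)/(9 + 9)) - p(-22) = 1 - 1*(-22) = 1 + 22 = 23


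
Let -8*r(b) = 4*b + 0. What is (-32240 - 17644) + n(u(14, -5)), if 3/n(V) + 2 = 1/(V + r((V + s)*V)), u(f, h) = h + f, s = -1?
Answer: -2743701/55 ≈ -49886.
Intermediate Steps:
r(b) = -b/2 (r(b) = -(4*b + 0)/8 = -b/2)
u(f, h) = f + h
n(V) = 3/(-2 + 1/(V - V*(-1 + V)/2)) (n(V) = 3/(-2 + 1/(V - (V - 1)*V/2)) = 3/(-2 + 1/(V - (-1 + V)*V/2)) = 3/(-2 + 1/(V - V*(-1 + V)/2)))
(-32240 - 17644) + n(u(14, -5)) = (-32240 - 17644) + 3*(14 - 5)*(3 - (14 - 5))/(2*(1 + (14 - 5)² - 3*(14 - 5))) = -49884 + (3/2)*9*(3 - 1*9)/(1 + 9² - 3*9) = -49884 + (3/2)*9*(3 - 9)/(1 + 81 - 27) = -49884 + (3/2)*9*(-6)/55 = -49884 + (3/2)*9*(1/55)*(-6) = -49884 - 81/55 = -2743701/55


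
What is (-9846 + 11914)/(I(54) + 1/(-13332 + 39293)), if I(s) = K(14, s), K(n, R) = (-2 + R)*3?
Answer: 53687348/4049917 ≈ 13.256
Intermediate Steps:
K(n, R) = -6 + 3*R
I(s) = -6 + 3*s
(-9846 + 11914)/(I(54) + 1/(-13332 + 39293)) = (-9846 + 11914)/((-6 + 3*54) + 1/(-13332 + 39293)) = 2068/((-6 + 162) + 1/25961) = 2068/(156 + 1/25961) = 2068/(4049917/25961) = 2068*(25961/4049917) = 53687348/4049917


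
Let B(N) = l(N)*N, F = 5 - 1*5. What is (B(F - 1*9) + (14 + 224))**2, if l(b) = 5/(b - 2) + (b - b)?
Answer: 7091569/121 ≈ 58608.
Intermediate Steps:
l(b) = 5/(-2 + b) (l(b) = 5/(-2 + b) + 0 = 5/(-2 + b))
F = 0 (F = 5 - 5 = 0)
B(N) = 5*N/(-2 + N) (B(N) = (5/(-2 + N))*N = 5*N/(-2 + N))
(B(F - 1*9) + (14 + 224))**2 = (5*(0 - 1*9)/(-2 + (0 - 1*9)) + (14 + 224))**2 = (5*(0 - 9)/(-2 + (0 - 9)) + 238)**2 = (5*(-9)/(-2 - 9) + 238)**2 = (5*(-9)/(-11) + 238)**2 = (5*(-9)*(-1/11) + 238)**2 = (45/11 + 238)**2 = (2663/11)**2 = 7091569/121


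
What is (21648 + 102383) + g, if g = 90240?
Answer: 214271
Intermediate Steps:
(21648 + 102383) + g = (21648 + 102383) + 90240 = 124031 + 90240 = 214271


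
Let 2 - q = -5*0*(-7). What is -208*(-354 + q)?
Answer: 73216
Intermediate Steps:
q = 2 (q = 2 - (-5*0)*(-7) = 2 - 0*(-7) = 2 - 1*0 = 2 + 0 = 2)
-208*(-354 + q) = -208*(-354 + 2) = -208*(-352) = 73216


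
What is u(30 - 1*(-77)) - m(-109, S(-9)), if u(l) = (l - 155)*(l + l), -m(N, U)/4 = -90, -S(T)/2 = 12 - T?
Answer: -10632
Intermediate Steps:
S(T) = -24 + 2*T (S(T) = -2*(12 - T) = -24 + 2*T)
m(N, U) = 360 (m(N, U) = -4*(-90) = 360)
u(l) = 2*l*(-155 + l) (u(l) = (-155 + l)*(2*l) = 2*l*(-155 + l))
u(30 - 1*(-77)) - m(-109, S(-9)) = 2*(30 - 1*(-77))*(-155 + (30 - 1*(-77))) - 1*360 = 2*(30 + 77)*(-155 + (30 + 77)) - 360 = 2*107*(-155 + 107) - 360 = 2*107*(-48) - 360 = -10272 - 360 = -10632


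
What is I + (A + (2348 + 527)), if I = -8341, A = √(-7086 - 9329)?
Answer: -5466 + 7*I*√335 ≈ -5466.0 + 128.12*I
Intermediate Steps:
A = 7*I*√335 (A = √(-16415) = 7*I*√335 ≈ 128.12*I)
I + (A + (2348 + 527)) = -8341 + (7*I*√335 + (2348 + 527)) = -8341 + (7*I*√335 + 2875) = -8341 + (2875 + 7*I*√335) = -5466 + 7*I*√335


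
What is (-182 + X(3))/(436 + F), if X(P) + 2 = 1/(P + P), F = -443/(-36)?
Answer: -6618/16139 ≈ -0.41006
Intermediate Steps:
F = 443/36 (F = -443*(-1/36) = 443/36 ≈ 12.306)
X(P) = -2 + 1/(2*P) (X(P) = -2 + 1/(P + P) = -2 + 1/(2*P))
(-182 + X(3))/(436 + F) = (-182 + (-2 + (½)/3))/(436 + 443/36) = (-182 + (-2 + (½)*(⅓)))/(16139/36) = (-182 + (-2 + ⅙))*(36/16139) = (-182 - 11/6)*(36/16139) = -1103/6*36/16139 = -6618/16139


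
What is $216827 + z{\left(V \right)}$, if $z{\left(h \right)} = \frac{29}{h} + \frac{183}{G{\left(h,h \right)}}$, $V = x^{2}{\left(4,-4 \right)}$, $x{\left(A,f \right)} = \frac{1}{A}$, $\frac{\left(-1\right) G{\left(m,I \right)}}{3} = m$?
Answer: $216315$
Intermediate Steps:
$G{\left(m,I \right)} = - 3 m$
$V = \frac{1}{16}$ ($V = \left(\frac{1}{4}\right)^{2} = \frac{1}{16} \approx 0.0625$)
$z{\left(h \right)} = - \frac{32}{h}$ ($z{\left(h \right)} = \frac{29}{h} + \frac{183}{\left(-3\right) h} = \frac{29}{h} + 183 \left(- \frac{1}{3 h}\right) = \frac{29}{h} - \frac{61}{h} = - \frac{32}{h}$)
$216827 + z{\left(V \right)} = 216827 - 32 \frac{1}{\frac{1}{16}} = 216827 - 512 = 216315$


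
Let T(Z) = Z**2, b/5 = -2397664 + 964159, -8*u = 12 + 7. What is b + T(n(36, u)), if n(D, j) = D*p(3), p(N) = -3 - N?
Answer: -7120869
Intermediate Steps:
u = -19/8 (u = -(12 + 7)/8 = -1/8*19 = -19/8 ≈ -2.3750)
b = -7167525 (b = 5*(-2397664 + 964159) = 5*(-1433505) = -7167525)
n(D, j) = -6*D (n(D, j) = D*(-3 - 1*3) = D*(-3 - 3) = D*(-6) = -6*D)
b + T(n(36, u)) = -7167525 + (-6*36)**2 = -7167525 + (-216)**2 = -7167525 + 46656 = -7120869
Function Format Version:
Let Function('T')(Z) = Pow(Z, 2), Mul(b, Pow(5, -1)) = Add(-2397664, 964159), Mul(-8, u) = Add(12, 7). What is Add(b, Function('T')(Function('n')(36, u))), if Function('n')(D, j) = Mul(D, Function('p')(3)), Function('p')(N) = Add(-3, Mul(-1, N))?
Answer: -7120869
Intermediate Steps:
u = Rational(-19, 8) (u = Mul(Rational(-1, 8), Add(12, 7)) = Mul(Rational(-1, 8), 19) = Rational(-19, 8) ≈ -2.3750)
b = -7167525 (b = Mul(5, Add(-2397664, 964159)) = Mul(5, -1433505) = -7167525)
Function('n')(D, j) = Mul(-6, D) (Function('n')(D, j) = Mul(D, Add(-3, Mul(-1, 3))) = Mul(D, Add(-3, -3)) = Mul(D, -6) = Mul(-6, D))
Add(b, Function('T')(Function('n')(36, u))) = Add(-7167525, Pow(Mul(-6, 36), 2)) = Add(-7167525, Pow(-216, 2)) = Add(-7167525, 46656) = -7120869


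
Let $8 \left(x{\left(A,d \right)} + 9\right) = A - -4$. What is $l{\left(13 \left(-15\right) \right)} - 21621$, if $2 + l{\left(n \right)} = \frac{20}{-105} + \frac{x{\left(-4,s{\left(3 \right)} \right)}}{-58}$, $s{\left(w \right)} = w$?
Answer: $- \frac{26336857}{1218} \approx -21623.0$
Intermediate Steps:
$x{\left(A,d \right)} = - \frac{17}{2} + \frac{A}{8}$ ($x{\left(A,d \right)} = -9 + \frac{A - -4}{8} = -9 + \frac{A + 4}{8} = -9 + \frac{4 + A}{8} = -9 + \left(\frac{1}{2} + \frac{A}{8}\right) = - \frac{17}{2} + \frac{A}{8}$)
$l{\left(n \right)} = - \frac{2479}{1218}$ ($l{\left(n \right)} = -2 + \left(\frac{20}{-105} + \frac{- \frac{17}{2} + \frac{1}{8} \left(-4\right)}{-58}\right) = -2 + \left(20 \left(- \frac{1}{105}\right) + \left(- \frac{17}{2} - \frac{1}{2}\right) \left(- \frac{1}{58}\right)\right) = -2 - \frac{43}{1218} = - \frac{2479}{1218}$)
$l{\left(13 \left(-15\right) \right)} - 21621 = - \frac{2479}{1218} - 21621 = - \frac{26336857}{1218}$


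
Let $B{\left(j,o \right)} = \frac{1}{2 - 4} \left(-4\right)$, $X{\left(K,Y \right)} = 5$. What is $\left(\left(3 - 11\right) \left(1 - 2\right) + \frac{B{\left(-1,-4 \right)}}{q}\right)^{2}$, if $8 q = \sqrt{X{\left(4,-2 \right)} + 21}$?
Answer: $\frac{960}{13} + \frac{128 \sqrt{26}}{13} \approx 124.05$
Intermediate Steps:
$B{\left(j,o \right)} = 2$ ($B{\left(j,o \right)} = \frac{1}{-2} \left(-4\right) = \left(- \frac{1}{2}\right) \left(-4\right) = 2$)
$q = \frac{\sqrt{26}}{8}$ ($q = \frac{\sqrt{5 + 21}}{8} = \frac{\sqrt{26}}{8} \approx 0.63738$)
$\left(\left(3 - 11\right) \left(1 - 2\right) + \frac{B{\left(-1,-4 \right)}}{q}\right)^{2} = \left(\left(3 - 11\right) \left(1 - 2\right) + \frac{2}{\frac{1}{8} \sqrt{26}}\right)^{2} = \left(\left(-8\right) \left(-1\right) + 2 \frac{4 \sqrt{26}}{13}\right)^{2} = \left(8 + \frac{8 \sqrt{26}}{13}\right)^{2}$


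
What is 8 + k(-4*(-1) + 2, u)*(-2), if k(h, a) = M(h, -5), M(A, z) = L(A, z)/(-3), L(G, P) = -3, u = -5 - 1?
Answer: 6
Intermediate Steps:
u = -6
M(A, z) = 1 (M(A, z) = -3/(-3) = -3*(-⅓) = 1)
k(h, a) = 1
8 + k(-4*(-1) + 2, u)*(-2) = 8 + 1*(-2) = 8 - 2 = 6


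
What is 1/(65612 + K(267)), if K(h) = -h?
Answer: 1/65345 ≈ 1.5303e-5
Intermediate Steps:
1/(65612 + K(267)) = 1/(65612 - 1*267) = 1/(65612 - 267) = 1/65345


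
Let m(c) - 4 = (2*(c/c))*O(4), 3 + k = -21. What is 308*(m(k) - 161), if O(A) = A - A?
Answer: -48356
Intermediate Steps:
k = -24 (k = -3 - 21 = -24)
O(A) = 0
m(c) = 4 (m(c) = 4 + (2*(c/c))*0 = 4 + (2*1)*0 = 4 + 2*0 = 4 + 0 = 4)
308*(m(k) - 161) = 308*(4 - 161) = 308*(-157) = -48356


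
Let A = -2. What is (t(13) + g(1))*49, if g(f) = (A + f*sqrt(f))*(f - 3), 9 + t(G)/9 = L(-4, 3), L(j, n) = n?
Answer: -2548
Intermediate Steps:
t(G) = -54 (t(G) = -81 + 9*3 = -81 + 27 = -54)
g(f) = (-3 + f)*(-2 + f**(3/2)) (g(f) = (-2 + f*sqrt(f))*(f - 3) = (-2 + f**(3/2))*(-3 + f) = (-3 + f)*(-2 + f**(3/2)))
(t(13) + g(1))*49 = (-54 + (6 + 1**(5/2) - 3*1**(3/2) - 2*1))*49 = (-54 + (6 + 1 - 3*1 - 2))*49 = (-54 + (6 + 1 - 3 - 2))*49 = (-54 + 2)*49 = -52*49 = -2548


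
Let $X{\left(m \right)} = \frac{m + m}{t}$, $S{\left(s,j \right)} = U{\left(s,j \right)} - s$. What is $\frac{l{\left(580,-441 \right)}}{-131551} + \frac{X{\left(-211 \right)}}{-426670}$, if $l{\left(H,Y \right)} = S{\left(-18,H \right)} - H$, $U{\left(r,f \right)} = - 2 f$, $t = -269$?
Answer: $\frac{14113264967}{1078476052195} \approx 0.013086$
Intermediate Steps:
$S{\left(s,j \right)} = - s - 2 j$ ($S{\left(s,j \right)} = - 2 j - s = - s - 2 j$)
$l{\left(H,Y \right)} = 18 - 3 H$ ($l{\left(H,Y \right)} = \left(\left(-1\right) \left(-18\right) - 2 H\right) - H = \left(18 - 2 H\right) - H = 18 - 3 H$)
$X{\left(m \right)} = - \frac{2 m}{269}$ ($X{\left(m \right)} = \frac{m + m}{-269} = - \frac{2 m}{269}$)
$\frac{l{\left(580,-441 \right)}}{-131551} + \frac{X{\left(-211 \right)}}{-426670} = \frac{18 - 1740}{-131551} + \frac{\left(- \frac{2}{269}\right) \left(-211\right)}{-426670} = \left(18 - 1740\right) \left(- \frac{1}{131551}\right) + \frac{422}{269} \left(- \frac{1}{426670}\right) = \left(-1722\right) \left(- \frac{1}{131551}\right) - \frac{211}{57387115} = \frac{246}{18793} - \frac{211}{57387115} = \frac{14113264967}{1078476052195}$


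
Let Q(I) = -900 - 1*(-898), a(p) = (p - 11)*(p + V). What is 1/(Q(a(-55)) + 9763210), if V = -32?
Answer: 1/9763208 ≈ 1.0243e-7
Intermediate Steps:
a(p) = (-32 + p)*(-11 + p) (a(p) = (p - 11)*(p - 32) = (-11 + p)*(-32 + p) = (-32 + p)*(-11 + p))
Q(I) = -2 (Q(I) = -900 + 898 = -2)
1/(Q(a(-55)) + 9763210) = 1/(-2 + 9763210) = 1/9763208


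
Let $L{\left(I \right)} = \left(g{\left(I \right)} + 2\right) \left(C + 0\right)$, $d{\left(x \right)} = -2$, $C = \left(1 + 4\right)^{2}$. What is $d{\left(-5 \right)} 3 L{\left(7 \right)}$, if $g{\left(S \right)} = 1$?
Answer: $-450$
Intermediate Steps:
$C = 25$ ($C = 5^{2} = 25$)
$L{\left(I \right)} = 75$ ($L{\left(I \right)} = \left(1 + 2\right) \left(25 + 0\right) = 3 \cdot 25 = 75$)
$d{\left(-5 \right)} 3 L{\left(7 \right)} = \left(-2\right) 3 \cdot 75 = \left(-6\right) 75 = -450$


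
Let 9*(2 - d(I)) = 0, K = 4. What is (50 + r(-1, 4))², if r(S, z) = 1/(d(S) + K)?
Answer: 90601/36 ≈ 2516.7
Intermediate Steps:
d(I) = 2 (d(I) = 2 - ⅑*0 = 2 + 0 = 2)
r(S, z) = ⅙ (r(S, z) = 1/(2 + 4) = 1/6 = ⅙)
(50 + r(-1, 4))² = (50 + ⅙)² = (301/6)² = 90601/36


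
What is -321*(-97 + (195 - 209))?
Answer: 35631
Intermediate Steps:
-321*(-97 + (195 - 209)) = -321*(-97 - 14) = -321*(-111) = 35631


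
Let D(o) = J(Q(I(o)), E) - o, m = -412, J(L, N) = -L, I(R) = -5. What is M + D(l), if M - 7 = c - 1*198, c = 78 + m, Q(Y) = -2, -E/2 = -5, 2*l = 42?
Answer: -544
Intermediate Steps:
l = 21 (l = (1/2)*42 = 21)
E = 10 (E = -2*(-5) = 10)
D(o) = 2 - o (D(o) = -1*(-2) - o = 2 - o)
c = -334 (c = 78 - 412 = -334)
M = -525 (M = 7 + (-334 - 1*198) = 7 + (-334 - 198) = 7 - 532 = -525)
M + D(l) = -525 + (2 - 1*21) = -525 + (2 - 21) = -525 - 19 = -544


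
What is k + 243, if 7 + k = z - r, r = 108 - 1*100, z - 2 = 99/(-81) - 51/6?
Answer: 3965/18 ≈ 220.28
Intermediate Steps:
z = -139/18 (z = 2 + (99/(-81) - 51/6) = 2 + (99*(-1/81) - 51*⅙) = 2 + (-11/9 - 17/2) = 2 - 175/18 = -139/18 ≈ -7.7222)
r = 8 (r = 108 - 100 = 8)
k = -409/18 (k = -7 + (-139/18 - 1*8) = -7 + (-139/18 - 8) = -7 - 283/18 = -409/18 ≈ -22.722)
k + 243 = -409/18 + 243 = 3965/18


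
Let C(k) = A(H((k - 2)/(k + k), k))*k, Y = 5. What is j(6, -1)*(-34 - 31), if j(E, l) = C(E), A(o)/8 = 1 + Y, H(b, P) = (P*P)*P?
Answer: -18720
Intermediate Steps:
H(b, P) = P³ (H(b, P) = P²*P = P³)
A(o) = 48 (A(o) = 8*(1 + 5) = 8*6 = 48)
C(k) = 48*k
j(E, l) = 48*E
j(6, -1)*(-34 - 31) = (48*6)*(-34 - 31) = 288*(-65) = -18720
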